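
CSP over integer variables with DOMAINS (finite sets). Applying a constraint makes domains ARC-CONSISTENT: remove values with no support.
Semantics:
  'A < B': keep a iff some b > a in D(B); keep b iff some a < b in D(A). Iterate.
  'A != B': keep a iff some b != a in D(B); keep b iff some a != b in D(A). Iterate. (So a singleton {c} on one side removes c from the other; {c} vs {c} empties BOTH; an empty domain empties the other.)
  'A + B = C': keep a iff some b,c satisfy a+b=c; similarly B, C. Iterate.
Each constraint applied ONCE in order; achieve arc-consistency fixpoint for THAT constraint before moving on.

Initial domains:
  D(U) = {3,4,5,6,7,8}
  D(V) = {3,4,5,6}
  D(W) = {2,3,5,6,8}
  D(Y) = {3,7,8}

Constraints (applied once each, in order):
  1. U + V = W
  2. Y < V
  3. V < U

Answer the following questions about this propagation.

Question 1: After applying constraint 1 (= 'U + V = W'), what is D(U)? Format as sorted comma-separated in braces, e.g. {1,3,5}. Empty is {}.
Answer: {3,4,5}

Derivation:
Constraint 1 (U + V = W) on D(U)={3,4,5,6,7,8} D(V)={3,4,5,6} D(W)={2,3,5,6,8}: U {3,4,5,6,7,8}->{3,4,5}; V {3,4,5,6}->{3,4,5}; W {2,3,5,6,8}->{6,8}
So after constraint 1: D(U) = {3,4,5}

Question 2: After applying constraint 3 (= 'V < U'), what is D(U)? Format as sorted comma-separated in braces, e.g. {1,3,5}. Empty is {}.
Answer: {5}

Derivation:
Constraint 1 (U + V = W) on D(U)={3,4,5,6,7,8} D(V)={3,4,5,6} D(W)={2,3,5,6,8}: U {3,4,5,6,7,8}->{3,4,5}; V {3,4,5,6}->{3,4,5}; W {2,3,5,6,8}->{6,8}
Constraint 2 (Y < V) on D(Y)={3,7,8} D(V)={3,4,5}: Y {3,7,8}->{3}; V {3,4,5}->{4,5}
Constraint 3 (V < U) on D(V)={4,5} D(U)={3,4,5}: V {4,5}->{4}; U {3,4,5}->{5}
So after constraint 3: D(U) = {5}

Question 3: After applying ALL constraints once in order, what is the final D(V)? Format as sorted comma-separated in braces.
Constraint 1 (U + V = W) on D(U)={3,4,5,6,7,8} D(V)={3,4,5,6} D(W)={2,3,5,6,8}: U {3,4,5,6,7,8}->{3,4,5}; V {3,4,5,6}->{3,4,5}; W {2,3,5,6,8}->{6,8}
Constraint 2 (Y < V) on D(Y)={3,7,8} D(V)={3,4,5}: Y {3,7,8}->{3}; V {3,4,5}->{4,5}
Constraint 3 (V < U) on D(V)={4,5} D(U)={3,4,5}: V {4,5}->{4}; U {3,4,5}->{5}
So after all 3 constraints: D(V) = {4}

Answer: {4}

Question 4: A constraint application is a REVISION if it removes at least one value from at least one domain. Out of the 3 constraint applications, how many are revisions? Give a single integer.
Answer: 3

Derivation:
Constraint 1 (U + V = W) on D(U)={3,4,5,6,7,8} D(V)={3,4,5,6} D(W)={2,3,5,6,8}: U {3,4,5,6,7,8}->{3,4,5}; V {3,4,5,6}->{3,4,5}; W {2,3,5,6,8}->{6,8} => REVISION
Constraint 2 (Y < V) on D(Y)={3,7,8} D(V)={3,4,5}: Y {3,7,8}->{3}; V {3,4,5}->{4,5} => REVISION
Constraint 3 (V < U) on D(V)={4,5} D(U)={3,4,5}: V {4,5}->{4}; U {3,4,5}->{5} => REVISION
Total revisions = 3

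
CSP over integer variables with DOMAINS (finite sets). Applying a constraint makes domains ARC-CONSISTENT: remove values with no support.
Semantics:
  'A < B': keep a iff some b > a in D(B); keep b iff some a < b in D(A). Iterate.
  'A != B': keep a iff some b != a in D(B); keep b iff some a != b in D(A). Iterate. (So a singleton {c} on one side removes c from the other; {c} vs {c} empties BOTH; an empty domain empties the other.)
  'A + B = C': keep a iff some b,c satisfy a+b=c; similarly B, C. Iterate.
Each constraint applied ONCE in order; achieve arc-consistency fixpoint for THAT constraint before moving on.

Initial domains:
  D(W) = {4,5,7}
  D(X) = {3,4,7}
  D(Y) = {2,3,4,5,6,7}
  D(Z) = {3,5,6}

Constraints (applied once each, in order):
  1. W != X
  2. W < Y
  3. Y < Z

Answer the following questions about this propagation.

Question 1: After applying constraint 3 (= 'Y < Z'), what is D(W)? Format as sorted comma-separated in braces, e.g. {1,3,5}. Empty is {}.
Constraint 1 (W != X) on D(W)={4,5,7} D(X)={3,4,7}: no change
Constraint 2 (W < Y) on D(W)={4,5,7} D(Y)={2,3,4,5,6,7}: W {4,5,7}->{4,5}; Y {2,3,4,5,6,7}->{5,6,7}
Constraint 3 (Y < Z) on D(Y)={5,6,7} D(Z)={3,5,6}: Y {5,6,7}->{5}; Z {3,5,6}->{6}
So after constraint 3: D(W) = {4,5}

Answer: {4,5}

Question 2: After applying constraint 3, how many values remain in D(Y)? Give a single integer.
Answer: 1

Derivation:
Constraint 1 (W != X) on D(W)={4,5,7} D(X)={3,4,7}: no change
Constraint 2 (W < Y) on D(W)={4,5,7} D(Y)={2,3,4,5,6,7}: W {4,5,7}->{4,5}; Y {2,3,4,5,6,7}->{5,6,7}
Constraint 3 (Y < Z) on D(Y)={5,6,7} D(Z)={3,5,6}: Y {5,6,7}->{5}; Z {3,5,6}->{6}
So after constraint 3: D(Y)={5}, size = 1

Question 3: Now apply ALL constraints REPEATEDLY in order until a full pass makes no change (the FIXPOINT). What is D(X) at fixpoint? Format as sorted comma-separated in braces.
pass 0 (initial): D(X)={3,4,7}
pass 1: W {4,5,7}->{4,5}; Y {2,3,4,5,6,7}->{5}; Z {3,5,6}->{6}
pass 2: W {4,5}->{4}
pass 3: X {3,4,7}->{3,7}
pass 4: no change
Fixpoint after 4 passes: D(X) = {3,7}

Answer: {3,7}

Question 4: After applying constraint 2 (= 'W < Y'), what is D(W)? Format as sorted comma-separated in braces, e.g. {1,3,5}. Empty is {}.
Constraint 1 (W != X) on D(W)={4,5,7} D(X)={3,4,7}: no change
Constraint 2 (W < Y) on D(W)={4,5,7} D(Y)={2,3,4,5,6,7}: W {4,5,7}->{4,5}; Y {2,3,4,5,6,7}->{5,6,7}
So after constraint 2: D(W) = {4,5}

Answer: {4,5}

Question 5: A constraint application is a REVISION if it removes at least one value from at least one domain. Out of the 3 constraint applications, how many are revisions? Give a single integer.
Constraint 1 (W != X) on D(W)={4,5,7} D(X)={3,4,7}: no change => not a revision
Constraint 2 (W < Y) on D(W)={4,5,7} D(Y)={2,3,4,5,6,7}: W {4,5,7}->{4,5}; Y {2,3,4,5,6,7}->{5,6,7} => REVISION
Constraint 3 (Y < Z) on D(Y)={5,6,7} D(Z)={3,5,6}: Y {5,6,7}->{5}; Z {3,5,6}->{6} => REVISION
Total revisions = 2

Answer: 2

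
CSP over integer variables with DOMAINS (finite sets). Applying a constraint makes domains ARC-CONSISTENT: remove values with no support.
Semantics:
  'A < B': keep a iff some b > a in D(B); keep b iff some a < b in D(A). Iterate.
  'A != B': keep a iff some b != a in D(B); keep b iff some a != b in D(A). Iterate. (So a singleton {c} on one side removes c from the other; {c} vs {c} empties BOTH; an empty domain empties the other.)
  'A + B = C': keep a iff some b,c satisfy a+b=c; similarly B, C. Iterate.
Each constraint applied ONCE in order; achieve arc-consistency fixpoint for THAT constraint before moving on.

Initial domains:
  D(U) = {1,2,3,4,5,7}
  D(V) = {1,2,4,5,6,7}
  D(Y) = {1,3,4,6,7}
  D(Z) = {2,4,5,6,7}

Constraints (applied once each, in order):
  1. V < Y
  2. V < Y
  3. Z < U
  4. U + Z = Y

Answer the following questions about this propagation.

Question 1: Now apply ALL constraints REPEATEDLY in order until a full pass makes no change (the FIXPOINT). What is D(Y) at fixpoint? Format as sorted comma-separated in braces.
pass 0 (initial): D(Y)={1,3,4,6,7}
pass 1: U {1,2,3,4,5,7}->{3,4,5}; V {1,2,4,5,6,7}->{1,2,4,5,6}; Y {1,3,4,6,7}->{6,7}; Z {2,4,5,6,7}->{2,4}
pass 2: no change
Fixpoint after 2 passes: D(Y) = {6,7}

Answer: {6,7}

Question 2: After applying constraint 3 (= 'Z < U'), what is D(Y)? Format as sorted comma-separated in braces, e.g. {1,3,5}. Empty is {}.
Answer: {3,4,6,7}

Derivation:
Constraint 1 (V < Y) on D(V)={1,2,4,5,6,7} D(Y)={1,3,4,6,7}: V {1,2,4,5,6,7}->{1,2,4,5,6}; Y {1,3,4,6,7}->{3,4,6,7}
Constraint 2 (V < Y) on D(V)={1,2,4,5,6} D(Y)={3,4,6,7}: no change
Constraint 3 (Z < U) on D(Z)={2,4,5,6,7} D(U)={1,2,3,4,5,7}: Z {2,4,5,6,7}->{2,4,5,6}; U {1,2,3,4,5,7}->{3,4,5,7}
So after constraint 3: D(Y) = {3,4,6,7}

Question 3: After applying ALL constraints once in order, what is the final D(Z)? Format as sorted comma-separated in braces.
Constraint 1 (V < Y) on D(V)={1,2,4,5,6,7} D(Y)={1,3,4,6,7}: V {1,2,4,5,6,7}->{1,2,4,5,6}; Y {1,3,4,6,7}->{3,4,6,7}
Constraint 2 (V < Y) on D(V)={1,2,4,5,6} D(Y)={3,4,6,7}: no change
Constraint 3 (Z < U) on D(Z)={2,4,5,6,7} D(U)={1,2,3,4,5,7}: Z {2,4,5,6,7}->{2,4,5,6}; U {1,2,3,4,5,7}->{3,4,5,7}
Constraint 4 (U + Z = Y) on D(U)={3,4,5,7} D(Z)={2,4,5,6} D(Y)={3,4,6,7}: U {3,4,5,7}->{3,4,5}; Z {2,4,5,6}->{2,4}; Y {3,4,6,7}->{6,7}
So after all 4 constraints: D(Z) = {2,4}

Answer: {2,4}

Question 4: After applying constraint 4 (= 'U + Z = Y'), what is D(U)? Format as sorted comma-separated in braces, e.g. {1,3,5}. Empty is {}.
Constraint 1 (V < Y) on D(V)={1,2,4,5,6,7} D(Y)={1,3,4,6,7}: V {1,2,4,5,6,7}->{1,2,4,5,6}; Y {1,3,4,6,7}->{3,4,6,7}
Constraint 2 (V < Y) on D(V)={1,2,4,5,6} D(Y)={3,4,6,7}: no change
Constraint 3 (Z < U) on D(Z)={2,4,5,6,7} D(U)={1,2,3,4,5,7}: Z {2,4,5,6,7}->{2,4,5,6}; U {1,2,3,4,5,7}->{3,4,5,7}
Constraint 4 (U + Z = Y) on D(U)={3,4,5,7} D(Z)={2,4,5,6} D(Y)={3,4,6,7}: U {3,4,5,7}->{3,4,5}; Z {2,4,5,6}->{2,4}; Y {3,4,6,7}->{6,7}
So after constraint 4: D(U) = {3,4,5}

Answer: {3,4,5}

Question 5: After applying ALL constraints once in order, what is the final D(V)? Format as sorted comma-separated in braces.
Answer: {1,2,4,5,6}

Derivation:
Constraint 1 (V < Y) on D(V)={1,2,4,5,6,7} D(Y)={1,3,4,6,7}: V {1,2,4,5,6,7}->{1,2,4,5,6}; Y {1,3,4,6,7}->{3,4,6,7}
Constraint 2 (V < Y) on D(V)={1,2,4,5,6} D(Y)={3,4,6,7}: no change
Constraint 3 (Z < U) on D(Z)={2,4,5,6,7} D(U)={1,2,3,4,5,7}: Z {2,4,5,6,7}->{2,4,5,6}; U {1,2,3,4,5,7}->{3,4,5,7}
Constraint 4 (U + Z = Y) on D(U)={3,4,5,7} D(Z)={2,4,5,6} D(Y)={3,4,6,7}: U {3,4,5,7}->{3,4,5}; Z {2,4,5,6}->{2,4}; Y {3,4,6,7}->{6,7}
So after all 4 constraints: D(V) = {1,2,4,5,6}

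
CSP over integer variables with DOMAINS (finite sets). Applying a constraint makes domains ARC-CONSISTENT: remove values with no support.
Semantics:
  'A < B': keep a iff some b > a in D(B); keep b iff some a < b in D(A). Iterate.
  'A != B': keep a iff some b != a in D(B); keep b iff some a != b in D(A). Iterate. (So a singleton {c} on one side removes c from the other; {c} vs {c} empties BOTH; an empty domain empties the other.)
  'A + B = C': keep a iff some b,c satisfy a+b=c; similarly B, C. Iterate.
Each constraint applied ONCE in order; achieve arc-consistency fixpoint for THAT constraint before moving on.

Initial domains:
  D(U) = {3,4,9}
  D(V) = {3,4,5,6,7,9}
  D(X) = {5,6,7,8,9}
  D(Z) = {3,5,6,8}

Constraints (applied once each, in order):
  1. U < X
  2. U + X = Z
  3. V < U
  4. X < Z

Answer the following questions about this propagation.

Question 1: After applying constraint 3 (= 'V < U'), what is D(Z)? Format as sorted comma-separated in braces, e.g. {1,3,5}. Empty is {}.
Constraint 1 (U < X) on D(U)={3,4,9} D(X)={5,6,7,8,9}: U {3,4,9}->{3,4}
Constraint 2 (U + X = Z) on D(U)={3,4} D(X)={5,6,7,8,9} D(Z)={3,5,6,8}: U {3,4}->{3}; X {5,6,7,8,9}->{5}; Z {3,5,6,8}->{8}
Constraint 3 (V < U) on D(V)={3,4,5,6,7,9} D(U)={3}: V {3,4,5,6,7,9}->{}; U {3}->{}
So after constraint 3: D(Z) = {8}

Answer: {8}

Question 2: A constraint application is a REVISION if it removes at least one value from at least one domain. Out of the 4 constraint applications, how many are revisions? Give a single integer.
Answer: 3

Derivation:
Constraint 1 (U < X) on D(U)={3,4,9} D(X)={5,6,7,8,9}: U {3,4,9}->{3,4} => REVISION
Constraint 2 (U + X = Z) on D(U)={3,4} D(X)={5,6,7,8,9} D(Z)={3,5,6,8}: U {3,4}->{3}; X {5,6,7,8,9}->{5}; Z {3,5,6,8}->{8} => REVISION
Constraint 3 (V < U) on D(V)={3,4,5,6,7,9} D(U)={3}: V {3,4,5,6,7,9}->{}; U {3}->{} => REVISION
Constraint 4 (X < Z) on D(X)={5} D(Z)={8}: no change => not a revision
Total revisions = 3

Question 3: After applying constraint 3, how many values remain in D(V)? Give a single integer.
Constraint 1 (U < X) on D(U)={3,4,9} D(X)={5,6,7,8,9}: U {3,4,9}->{3,4}
Constraint 2 (U + X = Z) on D(U)={3,4} D(X)={5,6,7,8,9} D(Z)={3,5,6,8}: U {3,4}->{3}; X {5,6,7,8,9}->{5}; Z {3,5,6,8}->{8}
Constraint 3 (V < U) on D(V)={3,4,5,6,7,9} D(U)={3}: V {3,4,5,6,7,9}->{}; U {3}->{}
So after constraint 3: D(V)={}, size = 0

Answer: 0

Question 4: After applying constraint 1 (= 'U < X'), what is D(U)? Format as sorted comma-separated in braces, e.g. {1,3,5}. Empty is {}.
Answer: {3,4}

Derivation:
Constraint 1 (U < X) on D(U)={3,4,9} D(X)={5,6,7,8,9}: U {3,4,9}->{3,4}
So after constraint 1: D(U) = {3,4}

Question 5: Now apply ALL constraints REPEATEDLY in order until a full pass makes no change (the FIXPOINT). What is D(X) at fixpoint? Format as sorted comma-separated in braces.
Answer: {}

Derivation:
pass 0 (initial): D(X)={5,6,7,8,9}
pass 1: U {3,4,9}->{}; V {3,4,5,6,7,9}->{}; X {5,6,7,8,9}->{5}; Z {3,5,6,8}->{8}
pass 2: X {5}->{}; Z {8}->{}
pass 3: no change
Fixpoint after 3 passes: D(X) = {}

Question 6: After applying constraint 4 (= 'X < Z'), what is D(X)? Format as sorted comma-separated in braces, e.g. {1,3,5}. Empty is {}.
Constraint 1 (U < X) on D(U)={3,4,9} D(X)={5,6,7,8,9}: U {3,4,9}->{3,4}
Constraint 2 (U + X = Z) on D(U)={3,4} D(X)={5,6,7,8,9} D(Z)={3,5,6,8}: U {3,4}->{3}; X {5,6,7,8,9}->{5}; Z {3,5,6,8}->{8}
Constraint 3 (V < U) on D(V)={3,4,5,6,7,9} D(U)={3}: V {3,4,5,6,7,9}->{}; U {3}->{}
Constraint 4 (X < Z) on D(X)={5} D(Z)={8}: no change
So after constraint 4: D(X) = {5}

Answer: {5}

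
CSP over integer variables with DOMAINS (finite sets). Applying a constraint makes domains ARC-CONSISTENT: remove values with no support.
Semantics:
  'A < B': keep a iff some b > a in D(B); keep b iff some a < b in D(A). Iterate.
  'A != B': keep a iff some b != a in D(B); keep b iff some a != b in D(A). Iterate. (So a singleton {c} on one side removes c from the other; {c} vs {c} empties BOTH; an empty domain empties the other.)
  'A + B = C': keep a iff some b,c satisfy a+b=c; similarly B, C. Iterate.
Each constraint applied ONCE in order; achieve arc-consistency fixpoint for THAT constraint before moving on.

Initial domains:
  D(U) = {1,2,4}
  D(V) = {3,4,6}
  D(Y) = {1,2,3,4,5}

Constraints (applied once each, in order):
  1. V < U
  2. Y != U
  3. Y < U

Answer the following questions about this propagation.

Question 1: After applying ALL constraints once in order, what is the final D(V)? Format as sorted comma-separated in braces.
Answer: {3}

Derivation:
Constraint 1 (V < U) on D(V)={3,4,6} D(U)={1,2,4}: V {3,4,6}->{3}; U {1,2,4}->{4}
Constraint 2 (Y != U) on D(Y)={1,2,3,4,5} D(U)={4}: Y {1,2,3,4,5}->{1,2,3,5}
Constraint 3 (Y < U) on D(Y)={1,2,3,5} D(U)={4}: Y {1,2,3,5}->{1,2,3}
So after all 3 constraints: D(V) = {3}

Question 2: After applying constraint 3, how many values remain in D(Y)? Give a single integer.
Answer: 3

Derivation:
Constraint 1 (V < U) on D(V)={3,4,6} D(U)={1,2,4}: V {3,4,6}->{3}; U {1,2,4}->{4}
Constraint 2 (Y != U) on D(Y)={1,2,3,4,5} D(U)={4}: Y {1,2,3,4,5}->{1,2,3,5}
Constraint 3 (Y < U) on D(Y)={1,2,3,5} D(U)={4}: Y {1,2,3,5}->{1,2,3}
So after constraint 3: D(Y)={1,2,3}, size = 3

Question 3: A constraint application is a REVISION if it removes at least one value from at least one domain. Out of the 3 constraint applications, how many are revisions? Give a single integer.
Constraint 1 (V < U) on D(V)={3,4,6} D(U)={1,2,4}: V {3,4,6}->{3}; U {1,2,4}->{4} => REVISION
Constraint 2 (Y != U) on D(Y)={1,2,3,4,5} D(U)={4}: Y {1,2,3,4,5}->{1,2,3,5} => REVISION
Constraint 3 (Y < U) on D(Y)={1,2,3,5} D(U)={4}: Y {1,2,3,5}->{1,2,3} => REVISION
Total revisions = 3

Answer: 3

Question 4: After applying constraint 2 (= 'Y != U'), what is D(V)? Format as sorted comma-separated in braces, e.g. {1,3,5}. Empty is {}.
Answer: {3}

Derivation:
Constraint 1 (V < U) on D(V)={3,4,6} D(U)={1,2,4}: V {3,4,6}->{3}; U {1,2,4}->{4}
Constraint 2 (Y != U) on D(Y)={1,2,3,4,5} D(U)={4}: Y {1,2,3,4,5}->{1,2,3,5}
So after constraint 2: D(V) = {3}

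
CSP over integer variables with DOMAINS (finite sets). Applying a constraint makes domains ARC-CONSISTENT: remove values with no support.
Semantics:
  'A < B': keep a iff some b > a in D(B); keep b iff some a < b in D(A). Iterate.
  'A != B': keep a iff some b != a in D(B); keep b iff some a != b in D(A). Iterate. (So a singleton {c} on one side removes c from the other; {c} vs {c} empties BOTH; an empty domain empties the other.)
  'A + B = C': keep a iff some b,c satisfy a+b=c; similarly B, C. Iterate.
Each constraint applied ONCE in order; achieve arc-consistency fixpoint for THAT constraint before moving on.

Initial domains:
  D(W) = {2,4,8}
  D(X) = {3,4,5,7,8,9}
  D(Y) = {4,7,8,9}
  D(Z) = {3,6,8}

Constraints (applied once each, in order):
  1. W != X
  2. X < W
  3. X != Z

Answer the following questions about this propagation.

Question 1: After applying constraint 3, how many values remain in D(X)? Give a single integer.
Constraint 1 (W != X) on D(W)={2,4,8} D(X)={3,4,5,7,8,9}: no change
Constraint 2 (X < W) on D(X)={3,4,5,7,8,9} D(W)={2,4,8}: X {3,4,5,7,8,9}->{3,4,5,7}; W {2,4,8}->{4,8}
Constraint 3 (X != Z) on D(X)={3,4,5,7} D(Z)={3,6,8}: no change
So after constraint 3: D(X)={3,4,5,7}, size = 4

Answer: 4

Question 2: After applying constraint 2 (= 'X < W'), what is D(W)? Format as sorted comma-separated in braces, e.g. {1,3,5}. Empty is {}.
Constraint 1 (W != X) on D(W)={2,4,8} D(X)={3,4,5,7,8,9}: no change
Constraint 2 (X < W) on D(X)={3,4,5,7,8,9} D(W)={2,4,8}: X {3,4,5,7,8,9}->{3,4,5,7}; W {2,4,8}->{4,8}
So after constraint 2: D(W) = {4,8}

Answer: {4,8}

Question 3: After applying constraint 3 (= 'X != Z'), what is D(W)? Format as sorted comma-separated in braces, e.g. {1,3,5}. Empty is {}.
Constraint 1 (W != X) on D(W)={2,4,8} D(X)={3,4,5,7,8,9}: no change
Constraint 2 (X < W) on D(X)={3,4,5,7,8,9} D(W)={2,4,8}: X {3,4,5,7,8,9}->{3,4,5,7}; W {2,4,8}->{4,8}
Constraint 3 (X != Z) on D(X)={3,4,5,7} D(Z)={3,6,8}: no change
So after constraint 3: D(W) = {4,8}

Answer: {4,8}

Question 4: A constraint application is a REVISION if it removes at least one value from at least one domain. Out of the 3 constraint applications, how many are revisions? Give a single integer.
Constraint 1 (W != X) on D(W)={2,4,8} D(X)={3,4,5,7,8,9}: no change => not a revision
Constraint 2 (X < W) on D(X)={3,4,5,7,8,9} D(W)={2,4,8}: X {3,4,5,7,8,9}->{3,4,5,7}; W {2,4,8}->{4,8} => REVISION
Constraint 3 (X != Z) on D(X)={3,4,5,7} D(Z)={3,6,8}: no change => not a revision
Total revisions = 1

Answer: 1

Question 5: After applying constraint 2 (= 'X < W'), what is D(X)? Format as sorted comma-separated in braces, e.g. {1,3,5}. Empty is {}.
Answer: {3,4,5,7}

Derivation:
Constraint 1 (W != X) on D(W)={2,4,8} D(X)={3,4,5,7,8,9}: no change
Constraint 2 (X < W) on D(X)={3,4,5,7,8,9} D(W)={2,4,8}: X {3,4,5,7,8,9}->{3,4,5,7}; W {2,4,8}->{4,8}
So after constraint 2: D(X) = {3,4,5,7}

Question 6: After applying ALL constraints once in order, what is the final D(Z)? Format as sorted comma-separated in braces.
Constraint 1 (W != X) on D(W)={2,4,8} D(X)={3,4,5,7,8,9}: no change
Constraint 2 (X < W) on D(X)={3,4,5,7,8,9} D(W)={2,4,8}: X {3,4,5,7,8,9}->{3,4,5,7}; W {2,4,8}->{4,8}
Constraint 3 (X != Z) on D(X)={3,4,5,7} D(Z)={3,6,8}: no change
So after all 3 constraints: D(Z) = {3,6,8}

Answer: {3,6,8}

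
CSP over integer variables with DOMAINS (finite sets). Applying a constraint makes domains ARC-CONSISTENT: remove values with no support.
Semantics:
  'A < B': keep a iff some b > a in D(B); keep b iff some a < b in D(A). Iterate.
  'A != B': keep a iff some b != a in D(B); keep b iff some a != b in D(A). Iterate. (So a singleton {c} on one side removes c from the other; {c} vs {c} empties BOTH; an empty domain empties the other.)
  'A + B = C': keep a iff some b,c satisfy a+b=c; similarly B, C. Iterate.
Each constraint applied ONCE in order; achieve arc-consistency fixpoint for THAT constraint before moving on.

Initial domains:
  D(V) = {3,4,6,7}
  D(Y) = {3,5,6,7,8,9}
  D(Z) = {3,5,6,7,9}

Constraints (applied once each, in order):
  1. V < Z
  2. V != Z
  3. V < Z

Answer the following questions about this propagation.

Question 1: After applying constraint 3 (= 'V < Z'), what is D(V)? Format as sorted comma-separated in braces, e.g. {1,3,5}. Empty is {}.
Answer: {3,4,6,7}

Derivation:
Constraint 1 (V < Z) on D(V)={3,4,6,7} D(Z)={3,5,6,7,9}: Z {3,5,6,7,9}->{5,6,7,9}
Constraint 2 (V != Z) on D(V)={3,4,6,7} D(Z)={5,6,7,9}: no change
Constraint 3 (V < Z) on D(V)={3,4,6,7} D(Z)={5,6,7,9}: no change
So after constraint 3: D(V) = {3,4,6,7}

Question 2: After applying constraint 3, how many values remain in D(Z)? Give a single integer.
Constraint 1 (V < Z) on D(V)={3,4,6,7} D(Z)={3,5,6,7,9}: Z {3,5,6,7,9}->{5,6,7,9}
Constraint 2 (V != Z) on D(V)={3,4,6,7} D(Z)={5,6,7,9}: no change
Constraint 3 (V < Z) on D(V)={3,4,6,7} D(Z)={5,6,7,9}: no change
So after constraint 3: D(Z)={5,6,7,9}, size = 4

Answer: 4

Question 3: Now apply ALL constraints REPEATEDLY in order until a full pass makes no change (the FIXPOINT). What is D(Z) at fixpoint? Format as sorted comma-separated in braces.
pass 0 (initial): D(Z)={3,5,6,7,9}
pass 1: Z {3,5,6,7,9}->{5,6,7,9}
pass 2: no change
Fixpoint after 2 passes: D(Z) = {5,6,7,9}

Answer: {5,6,7,9}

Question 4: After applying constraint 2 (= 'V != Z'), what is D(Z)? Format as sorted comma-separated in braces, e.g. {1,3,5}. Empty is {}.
Answer: {5,6,7,9}

Derivation:
Constraint 1 (V < Z) on D(V)={3,4,6,7} D(Z)={3,5,6,7,9}: Z {3,5,6,7,9}->{5,6,7,9}
Constraint 2 (V != Z) on D(V)={3,4,6,7} D(Z)={5,6,7,9}: no change
So after constraint 2: D(Z) = {5,6,7,9}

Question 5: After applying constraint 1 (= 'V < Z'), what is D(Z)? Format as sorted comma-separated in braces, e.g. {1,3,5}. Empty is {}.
Answer: {5,6,7,9}

Derivation:
Constraint 1 (V < Z) on D(V)={3,4,6,7} D(Z)={3,5,6,7,9}: Z {3,5,6,7,9}->{5,6,7,9}
So after constraint 1: D(Z) = {5,6,7,9}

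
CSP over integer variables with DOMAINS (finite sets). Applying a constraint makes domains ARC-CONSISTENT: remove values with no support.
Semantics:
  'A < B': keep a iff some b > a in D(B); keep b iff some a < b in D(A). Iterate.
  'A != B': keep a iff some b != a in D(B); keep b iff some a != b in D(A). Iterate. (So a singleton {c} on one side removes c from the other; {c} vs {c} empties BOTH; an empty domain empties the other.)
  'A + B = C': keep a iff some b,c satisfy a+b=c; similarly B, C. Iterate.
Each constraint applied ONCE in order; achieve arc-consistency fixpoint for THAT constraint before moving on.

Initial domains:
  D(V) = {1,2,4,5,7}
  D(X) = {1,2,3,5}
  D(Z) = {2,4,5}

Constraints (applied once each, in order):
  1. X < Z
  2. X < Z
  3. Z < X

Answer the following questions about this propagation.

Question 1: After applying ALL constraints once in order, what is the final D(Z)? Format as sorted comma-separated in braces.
Answer: {2}

Derivation:
Constraint 1 (X < Z) on D(X)={1,2,3,5} D(Z)={2,4,5}: X {1,2,3,5}->{1,2,3}
Constraint 2 (X < Z) on D(X)={1,2,3} D(Z)={2,4,5}: no change
Constraint 3 (Z < X) on D(Z)={2,4,5} D(X)={1,2,3}: Z {2,4,5}->{2}; X {1,2,3}->{3}
So after all 3 constraints: D(Z) = {2}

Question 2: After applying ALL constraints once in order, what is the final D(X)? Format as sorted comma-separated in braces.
Constraint 1 (X < Z) on D(X)={1,2,3,5} D(Z)={2,4,5}: X {1,2,3,5}->{1,2,3}
Constraint 2 (X < Z) on D(X)={1,2,3} D(Z)={2,4,5}: no change
Constraint 3 (Z < X) on D(Z)={2,4,5} D(X)={1,2,3}: Z {2,4,5}->{2}; X {1,2,3}->{3}
So after all 3 constraints: D(X) = {3}

Answer: {3}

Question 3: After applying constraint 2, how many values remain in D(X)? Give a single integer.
Answer: 3

Derivation:
Constraint 1 (X < Z) on D(X)={1,2,3,5} D(Z)={2,4,5}: X {1,2,3,5}->{1,2,3}
Constraint 2 (X < Z) on D(X)={1,2,3} D(Z)={2,4,5}: no change
So after constraint 2: D(X)={1,2,3}, size = 3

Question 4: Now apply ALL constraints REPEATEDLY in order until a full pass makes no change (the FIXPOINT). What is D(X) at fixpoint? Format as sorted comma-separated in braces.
pass 0 (initial): D(X)={1,2,3,5}
pass 1: X {1,2,3,5}->{3}; Z {2,4,5}->{2}
pass 2: X {3}->{}; Z {2}->{}
pass 3: no change
Fixpoint after 3 passes: D(X) = {}

Answer: {}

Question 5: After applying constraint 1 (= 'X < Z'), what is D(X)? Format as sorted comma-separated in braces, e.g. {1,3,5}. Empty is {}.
Constraint 1 (X < Z) on D(X)={1,2,3,5} D(Z)={2,4,5}: X {1,2,3,5}->{1,2,3}
So after constraint 1: D(X) = {1,2,3}

Answer: {1,2,3}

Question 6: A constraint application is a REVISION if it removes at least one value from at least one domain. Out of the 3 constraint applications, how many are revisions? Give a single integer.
Constraint 1 (X < Z) on D(X)={1,2,3,5} D(Z)={2,4,5}: X {1,2,3,5}->{1,2,3} => REVISION
Constraint 2 (X < Z) on D(X)={1,2,3} D(Z)={2,4,5}: no change => not a revision
Constraint 3 (Z < X) on D(Z)={2,4,5} D(X)={1,2,3}: Z {2,4,5}->{2}; X {1,2,3}->{3} => REVISION
Total revisions = 2

Answer: 2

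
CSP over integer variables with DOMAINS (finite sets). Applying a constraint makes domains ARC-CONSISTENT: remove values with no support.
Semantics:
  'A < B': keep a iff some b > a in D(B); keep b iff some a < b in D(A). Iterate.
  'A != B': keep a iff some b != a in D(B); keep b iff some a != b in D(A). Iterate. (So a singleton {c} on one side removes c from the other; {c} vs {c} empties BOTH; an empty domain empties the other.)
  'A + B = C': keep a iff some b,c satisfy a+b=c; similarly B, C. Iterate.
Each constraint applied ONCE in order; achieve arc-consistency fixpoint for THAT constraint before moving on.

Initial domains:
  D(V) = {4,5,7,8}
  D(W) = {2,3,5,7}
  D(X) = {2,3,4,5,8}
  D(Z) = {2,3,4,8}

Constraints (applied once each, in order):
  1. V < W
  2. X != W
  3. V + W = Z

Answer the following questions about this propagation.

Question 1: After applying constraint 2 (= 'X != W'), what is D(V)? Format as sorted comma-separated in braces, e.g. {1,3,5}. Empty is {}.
Answer: {4,5}

Derivation:
Constraint 1 (V < W) on D(V)={4,5,7,8} D(W)={2,3,5,7}: V {4,5,7,8}->{4,5}; W {2,3,5,7}->{5,7}
Constraint 2 (X != W) on D(X)={2,3,4,5,8} D(W)={5,7}: no change
So after constraint 2: D(V) = {4,5}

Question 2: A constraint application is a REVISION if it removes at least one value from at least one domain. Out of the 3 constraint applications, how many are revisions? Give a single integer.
Answer: 2

Derivation:
Constraint 1 (V < W) on D(V)={4,5,7,8} D(W)={2,3,5,7}: V {4,5,7,8}->{4,5}; W {2,3,5,7}->{5,7} => REVISION
Constraint 2 (X != W) on D(X)={2,3,4,5,8} D(W)={5,7}: no change => not a revision
Constraint 3 (V + W = Z) on D(V)={4,5} D(W)={5,7} D(Z)={2,3,4,8}: V {4,5}->{}; W {5,7}->{}; Z {2,3,4,8}->{} => REVISION
Total revisions = 2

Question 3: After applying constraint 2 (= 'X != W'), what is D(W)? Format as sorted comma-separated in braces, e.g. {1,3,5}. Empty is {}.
Answer: {5,7}

Derivation:
Constraint 1 (V < W) on D(V)={4,5,7,8} D(W)={2,3,5,7}: V {4,5,7,8}->{4,5}; W {2,3,5,7}->{5,7}
Constraint 2 (X != W) on D(X)={2,3,4,5,8} D(W)={5,7}: no change
So after constraint 2: D(W) = {5,7}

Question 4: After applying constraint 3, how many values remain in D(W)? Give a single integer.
Constraint 1 (V < W) on D(V)={4,5,7,8} D(W)={2,3,5,7}: V {4,5,7,8}->{4,5}; W {2,3,5,7}->{5,7}
Constraint 2 (X != W) on D(X)={2,3,4,5,8} D(W)={5,7}: no change
Constraint 3 (V + W = Z) on D(V)={4,5} D(W)={5,7} D(Z)={2,3,4,8}: V {4,5}->{}; W {5,7}->{}; Z {2,3,4,8}->{}
So after constraint 3: D(W)={}, size = 0

Answer: 0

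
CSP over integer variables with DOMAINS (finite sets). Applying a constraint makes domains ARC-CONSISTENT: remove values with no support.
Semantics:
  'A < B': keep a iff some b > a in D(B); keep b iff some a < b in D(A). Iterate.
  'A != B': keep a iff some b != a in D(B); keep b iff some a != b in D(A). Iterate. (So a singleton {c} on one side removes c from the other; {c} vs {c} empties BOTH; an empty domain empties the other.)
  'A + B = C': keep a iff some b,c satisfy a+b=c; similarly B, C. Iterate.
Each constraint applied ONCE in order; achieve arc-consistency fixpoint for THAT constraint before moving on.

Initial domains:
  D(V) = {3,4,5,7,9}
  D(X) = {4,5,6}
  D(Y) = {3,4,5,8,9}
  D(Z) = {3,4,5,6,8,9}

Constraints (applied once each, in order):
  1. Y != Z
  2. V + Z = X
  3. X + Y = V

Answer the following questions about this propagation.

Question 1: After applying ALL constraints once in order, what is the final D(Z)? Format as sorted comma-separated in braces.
Constraint 1 (Y != Z) on D(Y)={3,4,5,8,9} D(Z)={3,4,5,6,8,9}: no change
Constraint 2 (V + Z = X) on D(V)={3,4,5,7,9} D(Z)={3,4,5,6,8,9} D(X)={4,5,6}: V {3,4,5,7,9}->{3}; Z {3,4,5,6,8,9}->{3}; X {4,5,6}->{6}
Constraint 3 (X + Y = V) on D(X)={6} D(Y)={3,4,5,8,9} D(V)={3}: X {6}->{}; Y {3,4,5,8,9}->{}; V {3}->{}
So after all 3 constraints: D(Z) = {3}

Answer: {3}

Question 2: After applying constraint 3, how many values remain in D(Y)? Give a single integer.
Constraint 1 (Y != Z) on D(Y)={3,4,5,8,9} D(Z)={3,4,5,6,8,9}: no change
Constraint 2 (V + Z = X) on D(V)={3,4,5,7,9} D(Z)={3,4,5,6,8,9} D(X)={4,5,6}: V {3,4,5,7,9}->{3}; Z {3,4,5,6,8,9}->{3}; X {4,5,6}->{6}
Constraint 3 (X + Y = V) on D(X)={6} D(Y)={3,4,5,8,9} D(V)={3}: X {6}->{}; Y {3,4,5,8,9}->{}; V {3}->{}
So after constraint 3: D(Y)={}, size = 0

Answer: 0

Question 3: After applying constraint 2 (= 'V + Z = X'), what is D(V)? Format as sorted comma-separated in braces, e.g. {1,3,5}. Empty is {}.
Constraint 1 (Y != Z) on D(Y)={3,4,5,8,9} D(Z)={3,4,5,6,8,9}: no change
Constraint 2 (V + Z = X) on D(V)={3,4,5,7,9} D(Z)={3,4,5,6,8,9} D(X)={4,5,6}: V {3,4,5,7,9}->{3}; Z {3,4,5,6,8,9}->{3}; X {4,5,6}->{6}
So after constraint 2: D(V) = {3}

Answer: {3}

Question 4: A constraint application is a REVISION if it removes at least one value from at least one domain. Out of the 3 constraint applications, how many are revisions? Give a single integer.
Answer: 2

Derivation:
Constraint 1 (Y != Z) on D(Y)={3,4,5,8,9} D(Z)={3,4,5,6,8,9}: no change => not a revision
Constraint 2 (V + Z = X) on D(V)={3,4,5,7,9} D(Z)={3,4,5,6,8,9} D(X)={4,5,6}: V {3,4,5,7,9}->{3}; Z {3,4,5,6,8,9}->{3}; X {4,5,6}->{6} => REVISION
Constraint 3 (X + Y = V) on D(X)={6} D(Y)={3,4,5,8,9} D(V)={3}: X {6}->{}; Y {3,4,5,8,9}->{}; V {3}->{} => REVISION
Total revisions = 2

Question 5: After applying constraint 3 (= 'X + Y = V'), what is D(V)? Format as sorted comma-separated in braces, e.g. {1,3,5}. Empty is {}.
Constraint 1 (Y != Z) on D(Y)={3,4,5,8,9} D(Z)={3,4,5,6,8,9}: no change
Constraint 2 (V + Z = X) on D(V)={3,4,5,7,9} D(Z)={3,4,5,6,8,9} D(X)={4,5,6}: V {3,4,5,7,9}->{3}; Z {3,4,5,6,8,9}->{3}; X {4,5,6}->{6}
Constraint 3 (X + Y = V) on D(X)={6} D(Y)={3,4,5,8,9} D(V)={3}: X {6}->{}; Y {3,4,5,8,9}->{}; V {3}->{}
So after constraint 3: D(V) = {}

Answer: {}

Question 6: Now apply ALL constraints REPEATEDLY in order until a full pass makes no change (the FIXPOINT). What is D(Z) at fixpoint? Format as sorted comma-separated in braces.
Answer: {}

Derivation:
pass 0 (initial): D(Z)={3,4,5,6,8,9}
pass 1: V {3,4,5,7,9}->{}; X {4,5,6}->{}; Y {3,4,5,8,9}->{}; Z {3,4,5,6,8,9}->{3}
pass 2: Z {3}->{}
pass 3: no change
Fixpoint after 3 passes: D(Z) = {}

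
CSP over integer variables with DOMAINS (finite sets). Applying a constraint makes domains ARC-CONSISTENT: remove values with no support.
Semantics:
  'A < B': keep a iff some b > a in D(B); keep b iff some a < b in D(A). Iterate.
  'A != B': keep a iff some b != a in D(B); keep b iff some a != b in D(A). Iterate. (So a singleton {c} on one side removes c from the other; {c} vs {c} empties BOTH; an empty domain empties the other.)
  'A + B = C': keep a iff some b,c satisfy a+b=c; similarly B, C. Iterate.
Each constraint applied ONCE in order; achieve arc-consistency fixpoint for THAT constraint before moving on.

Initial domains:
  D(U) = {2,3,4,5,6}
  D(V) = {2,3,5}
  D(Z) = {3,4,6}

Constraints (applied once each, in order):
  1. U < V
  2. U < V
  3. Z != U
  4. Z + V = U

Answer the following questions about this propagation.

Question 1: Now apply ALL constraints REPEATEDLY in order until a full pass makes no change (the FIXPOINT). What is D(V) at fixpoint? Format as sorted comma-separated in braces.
pass 0 (initial): D(V)={2,3,5}
pass 1: U {2,3,4,5,6}->{}; V {2,3,5}->{}; Z {3,4,6}->{}
pass 2: no change
Fixpoint after 2 passes: D(V) = {}

Answer: {}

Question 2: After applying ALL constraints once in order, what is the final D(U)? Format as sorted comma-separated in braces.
Constraint 1 (U < V) on D(U)={2,3,4,5,6} D(V)={2,3,5}: U {2,3,4,5,6}->{2,3,4}; V {2,3,5}->{3,5}
Constraint 2 (U < V) on D(U)={2,3,4} D(V)={3,5}: no change
Constraint 3 (Z != U) on D(Z)={3,4,6} D(U)={2,3,4}: no change
Constraint 4 (Z + V = U) on D(Z)={3,4,6} D(V)={3,5} D(U)={2,3,4}: Z {3,4,6}->{}; V {3,5}->{}; U {2,3,4}->{}
So after all 4 constraints: D(U) = {}

Answer: {}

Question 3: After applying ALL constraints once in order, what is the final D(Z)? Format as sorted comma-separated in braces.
Constraint 1 (U < V) on D(U)={2,3,4,5,6} D(V)={2,3,5}: U {2,3,4,5,6}->{2,3,4}; V {2,3,5}->{3,5}
Constraint 2 (U < V) on D(U)={2,3,4} D(V)={3,5}: no change
Constraint 3 (Z != U) on D(Z)={3,4,6} D(U)={2,3,4}: no change
Constraint 4 (Z + V = U) on D(Z)={3,4,6} D(V)={3,5} D(U)={2,3,4}: Z {3,4,6}->{}; V {3,5}->{}; U {2,3,4}->{}
So after all 4 constraints: D(Z) = {}

Answer: {}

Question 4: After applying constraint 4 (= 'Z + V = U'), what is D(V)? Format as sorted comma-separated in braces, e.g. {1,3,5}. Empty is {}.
Answer: {}

Derivation:
Constraint 1 (U < V) on D(U)={2,3,4,5,6} D(V)={2,3,5}: U {2,3,4,5,6}->{2,3,4}; V {2,3,5}->{3,5}
Constraint 2 (U < V) on D(U)={2,3,4} D(V)={3,5}: no change
Constraint 3 (Z != U) on D(Z)={3,4,6} D(U)={2,3,4}: no change
Constraint 4 (Z + V = U) on D(Z)={3,4,6} D(V)={3,5} D(U)={2,3,4}: Z {3,4,6}->{}; V {3,5}->{}; U {2,3,4}->{}
So after constraint 4: D(V) = {}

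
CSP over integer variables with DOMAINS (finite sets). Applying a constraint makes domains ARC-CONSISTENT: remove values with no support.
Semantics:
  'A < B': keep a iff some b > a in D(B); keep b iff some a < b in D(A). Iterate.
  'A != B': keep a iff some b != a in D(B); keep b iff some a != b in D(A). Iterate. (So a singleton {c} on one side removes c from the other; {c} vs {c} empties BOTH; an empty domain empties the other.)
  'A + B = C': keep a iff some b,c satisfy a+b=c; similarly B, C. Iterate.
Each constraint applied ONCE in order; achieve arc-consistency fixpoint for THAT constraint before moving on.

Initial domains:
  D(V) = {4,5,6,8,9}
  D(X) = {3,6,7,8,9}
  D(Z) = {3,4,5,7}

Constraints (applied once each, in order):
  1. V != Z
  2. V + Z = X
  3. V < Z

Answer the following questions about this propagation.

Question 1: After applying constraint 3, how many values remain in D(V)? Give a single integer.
Answer: 1

Derivation:
Constraint 1 (V != Z) on D(V)={4,5,6,8,9} D(Z)={3,4,5,7}: no change
Constraint 2 (V + Z = X) on D(V)={4,5,6,8,9} D(Z)={3,4,5,7} D(X)={3,6,7,8,9}: V {4,5,6,8,9}->{4,5,6}; Z {3,4,5,7}->{3,4,5}; X {3,6,7,8,9}->{7,8,9}
Constraint 3 (V < Z) on D(V)={4,5,6} D(Z)={3,4,5}: V {4,5,6}->{4}; Z {3,4,5}->{5}
So after constraint 3: D(V)={4}, size = 1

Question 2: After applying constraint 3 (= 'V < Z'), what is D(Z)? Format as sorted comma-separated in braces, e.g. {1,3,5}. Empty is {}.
Answer: {5}

Derivation:
Constraint 1 (V != Z) on D(V)={4,5,6,8,9} D(Z)={3,4,5,7}: no change
Constraint 2 (V + Z = X) on D(V)={4,5,6,8,9} D(Z)={3,4,5,7} D(X)={3,6,7,8,9}: V {4,5,6,8,9}->{4,5,6}; Z {3,4,5,7}->{3,4,5}; X {3,6,7,8,9}->{7,8,9}
Constraint 3 (V < Z) on D(V)={4,5,6} D(Z)={3,4,5}: V {4,5,6}->{4}; Z {3,4,5}->{5}
So after constraint 3: D(Z) = {5}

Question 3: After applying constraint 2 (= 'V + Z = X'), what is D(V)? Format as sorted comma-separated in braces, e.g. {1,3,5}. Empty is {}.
Constraint 1 (V != Z) on D(V)={4,5,6,8,9} D(Z)={3,4,5,7}: no change
Constraint 2 (V + Z = X) on D(V)={4,5,6,8,9} D(Z)={3,4,5,7} D(X)={3,6,7,8,9}: V {4,5,6,8,9}->{4,5,6}; Z {3,4,5,7}->{3,4,5}; X {3,6,7,8,9}->{7,8,9}
So after constraint 2: D(V) = {4,5,6}

Answer: {4,5,6}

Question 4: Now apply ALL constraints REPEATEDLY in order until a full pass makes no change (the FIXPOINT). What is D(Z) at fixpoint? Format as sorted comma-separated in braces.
Answer: {5}

Derivation:
pass 0 (initial): D(Z)={3,4,5,7}
pass 1: V {4,5,6,8,9}->{4}; X {3,6,7,8,9}->{7,8,9}; Z {3,4,5,7}->{5}
pass 2: X {7,8,9}->{9}
pass 3: no change
Fixpoint after 3 passes: D(Z) = {5}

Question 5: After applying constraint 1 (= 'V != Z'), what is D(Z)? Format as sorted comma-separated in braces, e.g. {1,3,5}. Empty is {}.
Answer: {3,4,5,7}

Derivation:
Constraint 1 (V != Z) on D(V)={4,5,6,8,9} D(Z)={3,4,5,7}: no change
So after constraint 1: D(Z) = {3,4,5,7}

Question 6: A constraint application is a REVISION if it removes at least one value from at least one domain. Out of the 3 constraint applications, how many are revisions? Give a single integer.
Answer: 2

Derivation:
Constraint 1 (V != Z) on D(V)={4,5,6,8,9} D(Z)={3,4,5,7}: no change => not a revision
Constraint 2 (V + Z = X) on D(V)={4,5,6,8,9} D(Z)={3,4,5,7} D(X)={3,6,7,8,9}: V {4,5,6,8,9}->{4,5,6}; Z {3,4,5,7}->{3,4,5}; X {3,6,7,8,9}->{7,8,9} => REVISION
Constraint 3 (V < Z) on D(V)={4,5,6} D(Z)={3,4,5}: V {4,5,6}->{4}; Z {3,4,5}->{5} => REVISION
Total revisions = 2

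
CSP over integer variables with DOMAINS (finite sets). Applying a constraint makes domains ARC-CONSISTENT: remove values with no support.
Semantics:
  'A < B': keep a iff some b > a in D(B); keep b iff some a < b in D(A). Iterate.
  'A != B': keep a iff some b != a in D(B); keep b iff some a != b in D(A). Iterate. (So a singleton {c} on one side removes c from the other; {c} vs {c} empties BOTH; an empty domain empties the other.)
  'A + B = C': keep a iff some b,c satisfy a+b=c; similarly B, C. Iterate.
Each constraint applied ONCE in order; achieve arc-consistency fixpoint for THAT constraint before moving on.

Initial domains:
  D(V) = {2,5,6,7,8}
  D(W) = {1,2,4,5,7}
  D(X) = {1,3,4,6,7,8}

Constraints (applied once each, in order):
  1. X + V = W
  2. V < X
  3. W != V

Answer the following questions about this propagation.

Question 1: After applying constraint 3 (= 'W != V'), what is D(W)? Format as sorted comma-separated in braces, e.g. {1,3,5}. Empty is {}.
Constraint 1 (X + V = W) on D(X)={1,3,4,6,7,8} D(V)={2,5,6,7,8} D(W)={1,2,4,5,7}: X {1,3,4,6,7,8}->{1,3}; V {2,5,6,7,8}->{2,6}; W {1,2,4,5,7}->{5,7}
Constraint 2 (V < X) on D(V)={2,6} D(X)={1,3}: V {2,6}->{2}; X {1,3}->{3}
Constraint 3 (W != V) on D(W)={5,7} D(V)={2}: no change
So after constraint 3: D(W) = {5,7}

Answer: {5,7}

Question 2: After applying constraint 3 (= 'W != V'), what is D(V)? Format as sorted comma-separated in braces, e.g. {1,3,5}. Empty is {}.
Constraint 1 (X + V = W) on D(X)={1,3,4,6,7,8} D(V)={2,5,6,7,8} D(W)={1,2,4,5,7}: X {1,3,4,6,7,8}->{1,3}; V {2,5,6,7,8}->{2,6}; W {1,2,4,5,7}->{5,7}
Constraint 2 (V < X) on D(V)={2,6} D(X)={1,3}: V {2,6}->{2}; X {1,3}->{3}
Constraint 3 (W != V) on D(W)={5,7} D(V)={2}: no change
So after constraint 3: D(V) = {2}

Answer: {2}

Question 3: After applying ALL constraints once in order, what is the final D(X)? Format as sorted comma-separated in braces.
Constraint 1 (X + V = W) on D(X)={1,3,4,6,7,8} D(V)={2,5,6,7,8} D(W)={1,2,4,5,7}: X {1,3,4,6,7,8}->{1,3}; V {2,5,6,7,8}->{2,6}; W {1,2,4,5,7}->{5,7}
Constraint 2 (V < X) on D(V)={2,6} D(X)={1,3}: V {2,6}->{2}; X {1,3}->{3}
Constraint 3 (W != V) on D(W)={5,7} D(V)={2}: no change
So after all 3 constraints: D(X) = {3}

Answer: {3}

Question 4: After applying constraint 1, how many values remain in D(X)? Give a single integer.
Answer: 2

Derivation:
Constraint 1 (X + V = W) on D(X)={1,3,4,6,7,8} D(V)={2,5,6,7,8} D(W)={1,2,4,5,7}: X {1,3,4,6,7,8}->{1,3}; V {2,5,6,7,8}->{2,6}; W {1,2,4,5,7}->{5,7}
So after constraint 1: D(X)={1,3}, size = 2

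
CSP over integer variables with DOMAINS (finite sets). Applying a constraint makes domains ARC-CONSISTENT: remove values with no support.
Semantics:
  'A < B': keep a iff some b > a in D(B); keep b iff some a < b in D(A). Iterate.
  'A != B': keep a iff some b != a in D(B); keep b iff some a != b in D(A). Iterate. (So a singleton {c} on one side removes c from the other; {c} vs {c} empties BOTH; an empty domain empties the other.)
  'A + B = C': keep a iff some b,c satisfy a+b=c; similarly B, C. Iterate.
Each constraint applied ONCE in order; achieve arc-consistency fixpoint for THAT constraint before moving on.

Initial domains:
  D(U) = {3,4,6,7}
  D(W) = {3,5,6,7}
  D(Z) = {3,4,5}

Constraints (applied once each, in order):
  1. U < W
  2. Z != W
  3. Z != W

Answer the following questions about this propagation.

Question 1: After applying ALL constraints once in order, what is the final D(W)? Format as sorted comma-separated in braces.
Constraint 1 (U < W) on D(U)={3,4,6,7} D(W)={3,5,6,7}: U {3,4,6,7}->{3,4,6}; W {3,5,6,7}->{5,6,7}
Constraint 2 (Z != W) on D(Z)={3,4,5} D(W)={5,6,7}: no change
Constraint 3 (Z != W) on D(Z)={3,4,5} D(W)={5,6,7}: no change
So after all 3 constraints: D(W) = {5,6,7}

Answer: {5,6,7}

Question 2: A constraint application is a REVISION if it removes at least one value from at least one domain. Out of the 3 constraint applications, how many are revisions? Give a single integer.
Constraint 1 (U < W) on D(U)={3,4,6,7} D(W)={3,5,6,7}: U {3,4,6,7}->{3,4,6}; W {3,5,6,7}->{5,6,7} => REVISION
Constraint 2 (Z != W) on D(Z)={3,4,5} D(W)={5,6,7}: no change => not a revision
Constraint 3 (Z != W) on D(Z)={3,4,5} D(W)={5,6,7}: no change => not a revision
Total revisions = 1

Answer: 1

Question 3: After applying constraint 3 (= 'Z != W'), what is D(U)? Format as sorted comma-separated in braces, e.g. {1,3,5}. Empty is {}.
Constraint 1 (U < W) on D(U)={3,4,6,7} D(W)={3,5,6,7}: U {3,4,6,7}->{3,4,6}; W {3,5,6,7}->{5,6,7}
Constraint 2 (Z != W) on D(Z)={3,4,5} D(W)={5,6,7}: no change
Constraint 3 (Z != W) on D(Z)={3,4,5} D(W)={5,6,7}: no change
So after constraint 3: D(U) = {3,4,6}

Answer: {3,4,6}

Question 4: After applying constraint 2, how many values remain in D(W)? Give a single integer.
Answer: 3

Derivation:
Constraint 1 (U < W) on D(U)={3,4,6,7} D(W)={3,5,6,7}: U {3,4,6,7}->{3,4,6}; W {3,5,6,7}->{5,6,7}
Constraint 2 (Z != W) on D(Z)={3,4,5} D(W)={5,6,7}: no change
So after constraint 2: D(W)={5,6,7}, size = 3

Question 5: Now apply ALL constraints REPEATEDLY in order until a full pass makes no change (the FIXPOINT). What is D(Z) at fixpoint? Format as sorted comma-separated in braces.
pass 0 (initial): D(Z)={3,4,5}
pass 1: U {3,4,6,7}->{3,4,6}; W {3,5,6,7}->{5,6,7}
pass 2: no change
Fixpoint after 2 passes: D(Z) = {3,4,5}

Answer: {3,4,5}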